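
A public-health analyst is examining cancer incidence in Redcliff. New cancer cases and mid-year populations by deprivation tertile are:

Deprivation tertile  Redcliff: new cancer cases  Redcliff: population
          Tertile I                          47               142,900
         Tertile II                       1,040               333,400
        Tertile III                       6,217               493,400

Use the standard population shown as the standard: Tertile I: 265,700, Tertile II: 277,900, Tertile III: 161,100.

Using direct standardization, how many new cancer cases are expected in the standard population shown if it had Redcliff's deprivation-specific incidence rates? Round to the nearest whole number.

2984

Deprivation-specific rates per 100,000 for Redcliff: 32.89, 311.94, 1260.03.
Expected new cancer cases = Σ (standard pop × deprivation-specific rate ÷ 100,000)
= 265,700×32.89/100,000 + 277,900×311.94/100,000 + 161,100×1260.03/100,000
= 87.39 + 866.87 + 2029.91 = 2984.18.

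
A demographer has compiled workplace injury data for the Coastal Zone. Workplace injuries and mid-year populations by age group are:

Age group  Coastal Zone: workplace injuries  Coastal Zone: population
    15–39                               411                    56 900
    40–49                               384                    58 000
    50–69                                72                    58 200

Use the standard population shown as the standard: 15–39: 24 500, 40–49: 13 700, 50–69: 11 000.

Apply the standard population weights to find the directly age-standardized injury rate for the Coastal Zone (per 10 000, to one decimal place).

Age-specific rates per 10 000 for the Coastal Zone: 72.23, 66.21, 12.37.
Standard total = 49 200; weights = 0.4980, 0.2785, 0.2236.
Standardized rate: 0.4980×72.23 + 0.2785×66.21 + 0.2236×12.37 = 57.1707 per 10 000.

57.2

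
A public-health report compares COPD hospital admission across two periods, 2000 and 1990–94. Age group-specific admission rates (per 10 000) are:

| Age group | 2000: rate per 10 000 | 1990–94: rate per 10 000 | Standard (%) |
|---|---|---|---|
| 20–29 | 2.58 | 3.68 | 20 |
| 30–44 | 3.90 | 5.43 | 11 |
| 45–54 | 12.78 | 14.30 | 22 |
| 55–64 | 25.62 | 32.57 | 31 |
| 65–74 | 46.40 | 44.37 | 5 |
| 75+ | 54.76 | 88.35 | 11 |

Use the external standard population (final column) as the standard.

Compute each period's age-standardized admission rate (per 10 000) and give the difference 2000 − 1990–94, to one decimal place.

-6.5

Standard weights: 0.20, 0.11, 0.22, 0.31, 0.05, 0.11.
2000: 0.2000×2.58 + 0.1100×3.90 + 0.2200×12.78 + 0.3100×25.62 + 0.0500×46.40 + 0.1100×54.76 = 20.0424 per 10 000.
1990–94: 0.2000×3.68 + 0.1100×5.43 + 0.2200×14.30 + 0.3100×32.57 + 0.0500×44.37 + 0.1100×88.35 = 26.5130 per 10 000.
Difference = 20.0424 − 26.5130 = -6.4706.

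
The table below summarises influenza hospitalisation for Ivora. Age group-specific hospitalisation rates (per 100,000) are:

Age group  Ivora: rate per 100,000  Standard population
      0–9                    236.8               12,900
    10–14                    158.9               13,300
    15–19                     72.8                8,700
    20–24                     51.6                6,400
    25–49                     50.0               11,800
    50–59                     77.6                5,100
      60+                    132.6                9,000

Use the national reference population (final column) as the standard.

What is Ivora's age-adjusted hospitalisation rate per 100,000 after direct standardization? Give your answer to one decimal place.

123.7

Standard total = 67,200; weights = 0.1920, 0.1979, 0.1295, 0.0952, 0.1756, 0.0759, 0.1339.
Standardized rate: 0.1920×236.8 + 0.1979×158.9 + 0.1295×72.8 + 0.0952×51.6 + 0.1756×50.0 + 0.0759×77.6 + 0.1339×132.6 = 123.6734 per 100,000.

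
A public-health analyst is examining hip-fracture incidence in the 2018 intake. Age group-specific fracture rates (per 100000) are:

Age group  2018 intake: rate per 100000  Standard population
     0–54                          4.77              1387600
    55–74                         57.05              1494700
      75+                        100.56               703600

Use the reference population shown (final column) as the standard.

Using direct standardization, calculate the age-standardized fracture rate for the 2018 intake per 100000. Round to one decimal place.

Standard total = 3585900; weights = 0.3870, 0.4168, 0.1962.
Standardized rate: 0.3870×4.77 + 0.4168×57.05 + 0.1962×100.56 = 45.3570 per 100000.

45.4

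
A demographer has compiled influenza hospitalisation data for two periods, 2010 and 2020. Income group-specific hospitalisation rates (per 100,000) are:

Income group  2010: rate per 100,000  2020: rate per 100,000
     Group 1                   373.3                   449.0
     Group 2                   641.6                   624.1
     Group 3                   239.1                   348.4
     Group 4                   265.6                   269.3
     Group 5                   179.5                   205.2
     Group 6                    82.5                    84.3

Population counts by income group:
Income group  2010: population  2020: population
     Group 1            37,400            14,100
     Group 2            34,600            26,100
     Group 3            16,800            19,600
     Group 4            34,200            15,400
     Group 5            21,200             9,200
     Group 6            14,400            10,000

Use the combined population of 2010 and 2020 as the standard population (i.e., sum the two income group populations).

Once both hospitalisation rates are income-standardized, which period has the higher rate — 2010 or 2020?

2020

Combined standard total = 253,000; weights = 0.2036, 0.2399, 0.1439, 0.1960, 0.1202, 0.0964.
2010: 0.2036×373.3 + 0.2399×641.6 + 0.1439×239.1 + 0.1960×265.6 + 0.1202×179.5 + 0.0964×82.5 = 345.9165 per 100,000.
2020: 0.2036×449.0 + 0.2399×624.1 + 0.1439×348.4 + 0.1960×269.3 + 0.1202×205.2 + 0.0964×84.3 = 376.8396 per 100,000.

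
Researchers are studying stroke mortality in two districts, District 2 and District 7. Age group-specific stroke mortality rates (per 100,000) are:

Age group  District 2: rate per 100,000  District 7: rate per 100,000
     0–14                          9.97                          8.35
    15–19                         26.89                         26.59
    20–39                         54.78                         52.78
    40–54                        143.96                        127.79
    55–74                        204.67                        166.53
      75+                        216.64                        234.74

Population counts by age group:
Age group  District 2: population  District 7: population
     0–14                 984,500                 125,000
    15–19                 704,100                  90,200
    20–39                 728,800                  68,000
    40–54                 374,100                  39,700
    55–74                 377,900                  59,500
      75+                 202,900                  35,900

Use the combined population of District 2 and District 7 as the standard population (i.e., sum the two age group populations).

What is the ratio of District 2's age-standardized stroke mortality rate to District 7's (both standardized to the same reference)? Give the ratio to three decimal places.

Combined standard total = 3,790,600; weights = 0.2927, 0.2095, 0.2102, 0.1092, 0.1154, 0.0630.
District 2: 0.2927×9.97 + 0.2095×26.89 + 0.2102×54.78 + 0.1092×143.96 + 0.1154×204.67 + 0.0630×216.64 = 73.0481 per 100,000.
District 7: 0.2927×8.35 + 0.2095×26.59 + 0.2102×52.78 + 0.1092×127.79 + 0.1154×166.53 + 0.0630×234.74 = 67.0647 per 100,000.
Ratio = 73.0481 ÷ 67.0647 = 1.08922.

1.089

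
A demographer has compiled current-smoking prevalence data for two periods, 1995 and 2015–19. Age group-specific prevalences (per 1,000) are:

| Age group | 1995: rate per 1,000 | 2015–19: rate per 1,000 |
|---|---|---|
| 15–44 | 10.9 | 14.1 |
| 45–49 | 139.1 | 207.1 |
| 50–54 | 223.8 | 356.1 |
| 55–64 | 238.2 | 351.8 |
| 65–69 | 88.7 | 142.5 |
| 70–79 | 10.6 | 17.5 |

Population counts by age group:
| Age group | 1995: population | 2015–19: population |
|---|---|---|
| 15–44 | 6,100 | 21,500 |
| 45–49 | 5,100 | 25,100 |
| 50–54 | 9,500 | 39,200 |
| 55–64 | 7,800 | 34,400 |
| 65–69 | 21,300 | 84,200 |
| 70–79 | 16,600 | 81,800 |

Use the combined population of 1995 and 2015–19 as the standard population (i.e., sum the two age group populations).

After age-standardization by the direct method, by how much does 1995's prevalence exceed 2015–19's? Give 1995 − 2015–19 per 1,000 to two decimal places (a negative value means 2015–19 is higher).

Combined standard total = 352,600; weights = 0.0783, 0.0856, 0.1381, 0.1197, 0.2992, 0.2791.
1995: 0.0783×10.9 + 0.0856×139.1 + 0.1381×223.8 + 0.1197×238.2 + 0.2992×88.7 + 0.2791×10.6 = 101.6836 per 1,000.
2015–19: 0.0783×14.1 + 0.0856×207.1 + 0.1381×356.1 + 0.1197×351.8 + 0.2992×142.5 + 0.2791×17.5 = 157.6499 per 1,000.
Difference = 101.6836 − 157.6499 = -55.9663.

-55.97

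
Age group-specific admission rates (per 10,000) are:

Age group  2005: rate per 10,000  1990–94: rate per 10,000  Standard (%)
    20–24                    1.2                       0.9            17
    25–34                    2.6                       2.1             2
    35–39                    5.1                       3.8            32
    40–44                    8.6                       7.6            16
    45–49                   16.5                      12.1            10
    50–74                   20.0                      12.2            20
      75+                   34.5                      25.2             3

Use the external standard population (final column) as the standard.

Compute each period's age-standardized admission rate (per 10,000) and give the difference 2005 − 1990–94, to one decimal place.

Standard weights: 0.17, 0.02, 0.32, 0.16, 0.10, 0.20, 0.03.
2005: 0.1700×1.2 + 0.0200×2.6 + 0.3200×5.1 + 0.1600×8.6 + 0.1000×16.5 + 0.2000×20.0 + 0.0300×34.5 = 9.9490 per 10,000.
1990–94: 0.1700×0.9 + 0.0200×2.1 + 0.3200×3.8 + 0.1600×7.6 + 0.1000×12.1 + 0.2000×12.2 + 0.0300×25.2 = 7.0330 per 10,000.
Difference = 9.9490 − 7.0330 = 2.9160.

2.9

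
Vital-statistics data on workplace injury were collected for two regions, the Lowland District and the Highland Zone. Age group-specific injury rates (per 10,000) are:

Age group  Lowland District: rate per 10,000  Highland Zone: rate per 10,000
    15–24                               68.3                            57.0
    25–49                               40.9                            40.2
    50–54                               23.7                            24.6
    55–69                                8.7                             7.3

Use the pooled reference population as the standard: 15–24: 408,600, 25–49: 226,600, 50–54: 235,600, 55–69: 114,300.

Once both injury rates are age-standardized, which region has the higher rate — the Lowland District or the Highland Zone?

Lowland District

Standard total = 985,100; weights = 0.4148, 0.2300, 0.2392, 0.1160.
The Lowland District: 0.4148×68.3 + 0.2300×40.9 + 0.2392×23.7 + 0.1160×8.7 = 44.4152 per 10,000.
The Highland Zone: 0.4148×57.0 + 0.2300×40.2 + 0.2392×24.6 + 0.1160×7.3 = 39.6200 per 10,000.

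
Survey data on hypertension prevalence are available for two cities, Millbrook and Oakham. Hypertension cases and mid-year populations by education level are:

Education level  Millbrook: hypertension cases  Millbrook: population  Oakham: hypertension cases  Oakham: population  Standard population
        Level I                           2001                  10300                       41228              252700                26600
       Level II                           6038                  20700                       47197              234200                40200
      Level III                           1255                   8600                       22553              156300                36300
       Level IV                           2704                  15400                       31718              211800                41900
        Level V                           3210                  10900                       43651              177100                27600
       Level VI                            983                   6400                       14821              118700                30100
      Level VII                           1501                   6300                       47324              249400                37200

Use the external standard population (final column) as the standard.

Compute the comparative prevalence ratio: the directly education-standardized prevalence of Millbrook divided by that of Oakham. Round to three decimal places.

Education-specific rates per 1000 for Millbrook: 194.272, 291.691, 145.930, 175.584, 294.495, 153.594, 238.254.
For Oakham: 163.150, 201.524, 144.293, 149.754, 246.477, 124.861, 189.751.
Standard total = 239900; weights = 0.1109, 0.1676, 0.1513, 0.1747, 0.1150, 0.1255, 0.1551.
Millbrook: 0.1109×194.272 + 0.1676×291.691 + 0.1513×145.930 + 0.1747×175.584 + 0.1150×294.495 + 0.1255×153.594 + 0.1551×238.254 = 213.2645 per 1000.
Oakham: 0.1109×163.150 + 0.1676×201.524 + 0.1513×144.293 + 0.1747×149.754 + 0.1150×246.477 + 0.1255×124.861 + 0.1551×189.751 = 173.2949 per 1000.
Ratio = 213.2645 ÷ 173.2949 = 1.23065.

1.231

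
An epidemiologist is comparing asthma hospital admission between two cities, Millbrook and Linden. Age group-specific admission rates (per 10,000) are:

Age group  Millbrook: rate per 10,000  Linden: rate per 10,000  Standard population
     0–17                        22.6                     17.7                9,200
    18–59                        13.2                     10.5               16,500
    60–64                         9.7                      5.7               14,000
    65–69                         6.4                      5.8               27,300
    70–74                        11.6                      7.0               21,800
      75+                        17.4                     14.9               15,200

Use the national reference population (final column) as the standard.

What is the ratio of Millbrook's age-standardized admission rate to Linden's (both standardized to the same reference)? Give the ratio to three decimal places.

1.315

Standard total = 104,000; weights = 0.0885, 0.1587, 0.1346, 0.2625, 0.2096, 0.1462.
Millbrook: 0.0885×22.6 + 0.1587×13.2 + 0.1346×9.7 + 0.2625×6.4 + 0.2096×11.6 + 0.1462×17.4 = 12.0538 per 10,000.
Linden: 0.0885×17.7 + 0.1587×10.5 + 0.1346×5.7 + 0.2625×5.8 + 0.2096×7.0 + 0.1462×14.9 = 9.1664 per 10,000.
Ratio = 12.0538 ÷ 9.1664 = 1.31500.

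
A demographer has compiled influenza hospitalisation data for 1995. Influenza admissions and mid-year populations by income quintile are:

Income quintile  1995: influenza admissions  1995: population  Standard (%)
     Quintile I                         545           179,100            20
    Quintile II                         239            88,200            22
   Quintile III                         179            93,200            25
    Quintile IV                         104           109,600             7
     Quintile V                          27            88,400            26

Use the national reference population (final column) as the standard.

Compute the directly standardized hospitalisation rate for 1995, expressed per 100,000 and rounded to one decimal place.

183.1

Income-specific rates per 100,000 for 1995: 304.30, 270.98, 192.06, 94.89, 30.54.
Standard weights: 0.20, 0.22, 0.25, 0.07, 0.26.
Standardized rate: 0.2000×304.30 + 0.2200×270.98 + 0.2500×192.06 + 0.0700×94.89 + 0.2600×30.54 = 183.0729 per 100,000.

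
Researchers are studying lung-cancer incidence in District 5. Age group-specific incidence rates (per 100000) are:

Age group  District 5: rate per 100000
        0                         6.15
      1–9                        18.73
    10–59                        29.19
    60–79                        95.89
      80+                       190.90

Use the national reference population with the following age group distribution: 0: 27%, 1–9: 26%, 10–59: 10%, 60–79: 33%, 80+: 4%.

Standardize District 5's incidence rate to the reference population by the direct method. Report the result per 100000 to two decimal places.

Standard weights: 0.27, 0.26, 0.10, 0.33, 0.04.
Standardized rate: 0.2700×6.15 + 0.2600×18.73 + 0.1000×29.19 + 0.3300×95.89 + 0.0400×190.90 = 48.7290 per 100000.

48.73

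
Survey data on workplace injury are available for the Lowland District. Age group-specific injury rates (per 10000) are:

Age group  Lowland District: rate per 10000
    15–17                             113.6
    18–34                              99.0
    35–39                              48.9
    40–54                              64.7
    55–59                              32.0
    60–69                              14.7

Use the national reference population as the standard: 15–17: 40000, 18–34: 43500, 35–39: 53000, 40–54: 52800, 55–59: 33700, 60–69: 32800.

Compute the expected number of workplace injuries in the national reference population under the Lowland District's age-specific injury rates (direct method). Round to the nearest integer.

1642

Expected workplace injuries = Σ (standard pop × age-specific rate ÷ 10000)
= 40000×113.6/10000 + 43500×99.0/10000 + 53000×48.9/10000 + 52800×64.7/10000 + 33700×32.0/10000 + 32800×14.7/10000
= 454.40 + 430.65 + 259.17 + 341.62 + 107.84 + 48.22 = 1641.89.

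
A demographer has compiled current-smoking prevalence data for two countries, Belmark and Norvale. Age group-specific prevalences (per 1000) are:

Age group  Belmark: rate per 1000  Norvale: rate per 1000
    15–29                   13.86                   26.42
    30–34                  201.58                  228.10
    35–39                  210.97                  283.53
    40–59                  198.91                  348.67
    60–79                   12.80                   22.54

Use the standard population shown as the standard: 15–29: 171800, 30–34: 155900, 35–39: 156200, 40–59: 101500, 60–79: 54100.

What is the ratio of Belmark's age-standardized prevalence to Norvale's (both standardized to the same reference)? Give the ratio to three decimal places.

Standard total = 639500; weights = 0.2686, 0.2438, 0.2443, 0.1587, 0.0846.
Belmark: 0.2686×13.86 + 0.2438×201.58 + 0.2443×210.97 + 0.1587×198.91 + 0.0846×12.80 = 137.0490 per 1000.
Norvale: 0.2686×26.42 + 0.2438×228.10 + 0.2443×283.53 + 0.1587×348.67 + 0.0846×22.54 = 189.2049 per 1000.
Ratio = 137.0490 ÷ 189.2049 = 0.72434.

0.724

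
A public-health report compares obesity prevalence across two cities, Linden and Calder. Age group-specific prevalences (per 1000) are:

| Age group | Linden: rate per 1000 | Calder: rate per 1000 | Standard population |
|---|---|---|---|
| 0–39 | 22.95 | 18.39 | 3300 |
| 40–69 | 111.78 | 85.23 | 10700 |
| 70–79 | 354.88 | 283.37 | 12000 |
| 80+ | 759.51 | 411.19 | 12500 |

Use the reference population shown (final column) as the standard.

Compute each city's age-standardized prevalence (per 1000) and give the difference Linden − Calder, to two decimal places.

143.15

Standard total = 38500; weights = 0.0857, 0.2779, 0.3117, 0.3247.
Linden: 0.0857×22.95 + 0.2779×111.78 + 0.3117×354.88 + 0.3247×759.51 = 390.2394 per 1000.
Calder: 0.0857×18.39 + 0.2779×85.23 + 0.3117×283.37 + 0.3247×411.19 = 247.0899 per 1000.
Difference = 390.2394 − 247.0899 = 143.1494.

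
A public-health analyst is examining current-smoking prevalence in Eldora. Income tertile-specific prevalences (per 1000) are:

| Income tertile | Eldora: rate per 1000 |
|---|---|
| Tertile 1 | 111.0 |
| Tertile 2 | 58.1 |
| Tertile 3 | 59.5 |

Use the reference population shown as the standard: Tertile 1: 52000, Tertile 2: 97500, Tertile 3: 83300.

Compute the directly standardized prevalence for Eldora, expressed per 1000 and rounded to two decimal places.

70.42

Standard total = 232800; weights = 0.2234, 0.4188, 0.3578.
Standardized rate: 0.2234×111.0 + 0.4188×58.1 + 0.3578×59.5 = 70.4171 per 1000.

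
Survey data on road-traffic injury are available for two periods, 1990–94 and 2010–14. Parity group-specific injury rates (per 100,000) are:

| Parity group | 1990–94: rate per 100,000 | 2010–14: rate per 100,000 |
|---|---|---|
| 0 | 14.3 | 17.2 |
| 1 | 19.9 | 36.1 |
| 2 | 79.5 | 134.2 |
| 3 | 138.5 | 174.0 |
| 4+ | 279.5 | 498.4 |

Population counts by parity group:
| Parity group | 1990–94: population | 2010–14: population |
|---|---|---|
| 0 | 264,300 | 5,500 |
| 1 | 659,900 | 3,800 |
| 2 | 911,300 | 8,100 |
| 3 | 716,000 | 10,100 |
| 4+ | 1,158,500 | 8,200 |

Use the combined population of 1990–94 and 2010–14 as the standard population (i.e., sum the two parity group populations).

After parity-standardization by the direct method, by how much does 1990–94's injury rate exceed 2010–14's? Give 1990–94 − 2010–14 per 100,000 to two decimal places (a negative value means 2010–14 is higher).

Combined standard total = 3,745,700; weights = 0.0720, 0.1772, 0.2455, 0.1938, 0.3115.
1990–94: 0.0720×14.3 + 0.1772×19.9 + 0.2455×79.5 + 0.1938×138.5 + 0.3115×279.5 = 137.9757 per 100,000.
2010–14: 0.0720×17.2 + 0.1772×36.1 + 0.2455×134.2 + 0.1938×174.0 + 0.3115×498.4 = 229.5454 per 100,000.
Difference = 137.9757 − 229.5454 = -91.5697.

-91.57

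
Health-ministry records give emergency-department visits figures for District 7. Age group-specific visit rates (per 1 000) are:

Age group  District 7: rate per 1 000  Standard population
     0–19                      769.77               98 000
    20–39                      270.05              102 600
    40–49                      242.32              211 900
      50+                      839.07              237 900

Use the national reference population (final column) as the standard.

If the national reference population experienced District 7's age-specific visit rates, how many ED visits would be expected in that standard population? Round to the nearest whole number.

Expected ED visits = Σ (standard pop × age-specific rate ÷ 1 000)
= 98 000×769.77/1 000 + 102 600×270.05/1 000 + 211 900×242.32/1 000 + 237 900×839.07/1 000
= 75437.46 + 27707.13 + 51347.61 + 199614.75 = 354106.95.

354107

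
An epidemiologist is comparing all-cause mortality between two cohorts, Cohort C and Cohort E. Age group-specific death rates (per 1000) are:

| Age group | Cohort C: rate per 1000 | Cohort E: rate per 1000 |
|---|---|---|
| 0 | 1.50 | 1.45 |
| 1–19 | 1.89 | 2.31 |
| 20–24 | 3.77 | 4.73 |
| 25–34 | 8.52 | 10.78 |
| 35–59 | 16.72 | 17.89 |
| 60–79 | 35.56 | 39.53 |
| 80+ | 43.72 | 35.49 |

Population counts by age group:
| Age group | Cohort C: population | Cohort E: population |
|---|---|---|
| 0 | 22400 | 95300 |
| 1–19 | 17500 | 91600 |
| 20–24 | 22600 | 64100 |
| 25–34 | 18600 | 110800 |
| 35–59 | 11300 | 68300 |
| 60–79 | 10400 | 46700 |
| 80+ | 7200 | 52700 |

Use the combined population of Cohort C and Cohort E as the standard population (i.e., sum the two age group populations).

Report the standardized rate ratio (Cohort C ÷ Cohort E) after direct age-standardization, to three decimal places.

0.970

Combined standard total = 639500; weights = 0.1841, 0.1706, 0.1356, 0.2023, 0.1245, 0.0893, 0.0937.
Cohort C: 0.1841×1.50 + 0.1706×1.89 + 0.1356×3.77 + 0.2023×8.52 + 0.1245×16.72 + 0.0893×35.56 + 0.0937×43.72 = 12.1850 per 1000.
Cohort E: 0.1841×1.45 + 0.1706×2.31 + 0.1356×4.73 + 0.2023×10.78 + 0.1245×17.89 + 0.0893×39.53 + 0.0937×35.49 = 12.5641 per 1000.
Ratio = 12.1850 ÷ 12.5641 = 0.96982.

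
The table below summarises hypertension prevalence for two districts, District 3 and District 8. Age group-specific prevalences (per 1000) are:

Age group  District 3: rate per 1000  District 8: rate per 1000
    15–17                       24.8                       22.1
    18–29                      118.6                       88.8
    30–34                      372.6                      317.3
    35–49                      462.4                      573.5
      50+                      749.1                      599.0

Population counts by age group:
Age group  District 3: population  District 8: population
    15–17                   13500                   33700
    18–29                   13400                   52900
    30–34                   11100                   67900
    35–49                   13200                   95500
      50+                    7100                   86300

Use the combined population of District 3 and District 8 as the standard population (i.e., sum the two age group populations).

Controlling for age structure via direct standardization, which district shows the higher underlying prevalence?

Combined standard total = 394600; weights = 0.1196, 0.1680, 0.2002, 0.2755, 0.2367.
District 3: 0.1196×24.8 + 0.1680×118.6 + 0.2002×372.6 + 0.2755×462.4 + 0.2367×749.1 = 402.1743 per 1000.
District 8: 0.1196×22.1 + 0.1680×88.8 + 0.2002×317.3 + 0.2755×573.5 + 0.2367×599.0 = 380.8497 per 1000.
The crude rates (299.87 vs 396.82) would put District 8 higher, but that reflects its age composition; once standardized to a common age structure, District 3 has the higher underlying rate.

District 3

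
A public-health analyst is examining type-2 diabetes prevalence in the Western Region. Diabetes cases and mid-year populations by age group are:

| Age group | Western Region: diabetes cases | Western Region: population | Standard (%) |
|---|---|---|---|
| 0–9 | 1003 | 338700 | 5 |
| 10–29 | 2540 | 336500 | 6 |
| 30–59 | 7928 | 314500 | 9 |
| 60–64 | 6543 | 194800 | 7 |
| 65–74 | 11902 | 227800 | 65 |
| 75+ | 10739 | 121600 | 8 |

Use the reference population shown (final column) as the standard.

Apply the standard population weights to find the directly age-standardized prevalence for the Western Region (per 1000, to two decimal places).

46.25

Age-specific rates per 1000 for the Western Region: 2.961, 7.548, 25.208, 33.588, 52.248, 88.314.
Standard weights: 0.05, 0.06, 0.09, 0.07, 0.65, 0.08.
Standardized rate: 0.0500×2.961 + 0.0600×7.548 + 0.0900×25.208 + 0.0700×33.588 + 0.6500×52.248 + 0.0800×88.314 = 46.2470 per 1000.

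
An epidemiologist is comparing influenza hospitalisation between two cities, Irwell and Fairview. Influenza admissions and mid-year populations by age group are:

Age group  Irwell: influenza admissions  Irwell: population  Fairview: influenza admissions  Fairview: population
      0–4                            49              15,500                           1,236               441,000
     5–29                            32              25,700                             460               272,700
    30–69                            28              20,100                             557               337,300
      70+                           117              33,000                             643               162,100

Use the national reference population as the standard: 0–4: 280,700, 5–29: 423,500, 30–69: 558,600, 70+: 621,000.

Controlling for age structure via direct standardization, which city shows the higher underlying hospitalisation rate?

Age-specific rates per 100,000 for Irwell: 316.13, 124.51, 139.30, 354.55.
For Fairview: 280.27, 168.68, 165.13, 396.67.
Standard total = 1,883,800; weights = 0.1490, 0.2248, 0.2965, 0.3297.
Irwell: 0.1490×316.13 + 0.2248×124.51 + 0.2965×139.30 + 0.3297×354.55 = 233.2820 per 100,000.
Fairview: 0.1490×280.27 + 0.2248×168.68 + 0.2965×165.13 + 0.3297×396.67 = 259.4147 per 100,000.
The crude rates (239.66 vs 238.73) would put Irwell higher, but that reflects its age composition; once standardized to a common age structure, Fairview has the higher underlying rate.

Fairview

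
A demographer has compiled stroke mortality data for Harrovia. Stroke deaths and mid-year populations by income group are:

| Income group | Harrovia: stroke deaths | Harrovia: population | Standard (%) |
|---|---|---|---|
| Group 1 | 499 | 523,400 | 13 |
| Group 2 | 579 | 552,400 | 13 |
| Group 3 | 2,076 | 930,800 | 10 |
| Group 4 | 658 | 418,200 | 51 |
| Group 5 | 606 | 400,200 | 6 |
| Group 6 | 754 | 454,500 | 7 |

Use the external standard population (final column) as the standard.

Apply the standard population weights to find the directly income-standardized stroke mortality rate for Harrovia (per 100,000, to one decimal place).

Income-specific rates per 100,000 for Harrovia: 95.34, 104.82, 223.03, 157.34, 151.42, 165.90.
Standard weights: 0.13, 0.13, 0.10, 0.51, 0.06, 0.07.
Standardized rate: 0.1300×95.34 + 0.1300×104.82 + 0.1000×223.03 + 0.5100×157.34 + 0.0600×151.42 + 0.0700×165.90 = 149.2655 per 100,000.

149.3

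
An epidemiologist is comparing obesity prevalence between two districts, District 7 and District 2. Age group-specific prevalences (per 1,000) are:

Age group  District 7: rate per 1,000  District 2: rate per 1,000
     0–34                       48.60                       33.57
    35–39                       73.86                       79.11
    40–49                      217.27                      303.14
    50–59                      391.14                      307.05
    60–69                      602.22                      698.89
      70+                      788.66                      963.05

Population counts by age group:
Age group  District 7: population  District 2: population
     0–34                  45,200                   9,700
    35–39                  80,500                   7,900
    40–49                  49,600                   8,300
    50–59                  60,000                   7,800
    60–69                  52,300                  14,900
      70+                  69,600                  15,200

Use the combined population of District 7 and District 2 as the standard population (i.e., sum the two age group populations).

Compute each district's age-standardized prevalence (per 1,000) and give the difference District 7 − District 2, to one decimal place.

-48.0

Combined standard total = 421,000; weights = 0.1304, 0.2100, 0.1375, 0.1610, 0.1596, 0.2014.
District 7: 0.1304×48.60 + 0.2100×73.86 + 0.1375×217.27 + 0.1610×391.14 + 0.1596×602.22 + 0.2014×788.66 = 369.7010 per 1,000.
District 2: 0.1304×33.57 + 0.2100×79.11 + 0.1375×303.14 + 0.1610×307.05 + 0.1596×698.89 + 0.2014×963.05 = 417.6678 per 1,000.
Difference = 369.7010 − 417.6678 = -47.9668.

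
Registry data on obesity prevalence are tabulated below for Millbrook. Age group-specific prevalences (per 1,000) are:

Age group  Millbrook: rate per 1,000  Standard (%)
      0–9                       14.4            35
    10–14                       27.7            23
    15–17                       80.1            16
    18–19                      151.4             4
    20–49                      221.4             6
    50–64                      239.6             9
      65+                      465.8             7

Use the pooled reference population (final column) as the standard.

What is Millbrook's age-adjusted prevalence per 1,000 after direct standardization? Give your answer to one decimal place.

97.7

Standard weights: 0.35, 0.23, 0.16, 0.04, 0.06, 0.09, 0.07.
Standardized rate: 0.3500×14.4 + 0.2300×27.7 + 0.1600×80.1 + 0.0400×151.4 + 0.0600×221.4 + 0.0900×239.6 + 0.0700×465.8 = 97.7370 per 1,000.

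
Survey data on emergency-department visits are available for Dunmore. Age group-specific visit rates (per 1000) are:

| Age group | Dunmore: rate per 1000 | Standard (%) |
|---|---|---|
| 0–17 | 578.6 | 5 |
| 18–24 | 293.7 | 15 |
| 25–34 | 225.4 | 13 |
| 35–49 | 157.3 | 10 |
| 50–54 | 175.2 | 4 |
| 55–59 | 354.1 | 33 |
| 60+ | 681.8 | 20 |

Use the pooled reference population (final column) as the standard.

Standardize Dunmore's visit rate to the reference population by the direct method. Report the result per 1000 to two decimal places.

378.24

Standard weights: 0.05, 0.15, 0.13, 0.10, 0.04, 0.33, 0.20.
Standardized rate: 0.0500×578.6 + 0.1500×293.7 + 0.1300×225.4 + 0.1000×157.3 + 0.0400×175.2 + 0.3300×354.1 + 0.2000×681.8 = 378.2380 per 1000.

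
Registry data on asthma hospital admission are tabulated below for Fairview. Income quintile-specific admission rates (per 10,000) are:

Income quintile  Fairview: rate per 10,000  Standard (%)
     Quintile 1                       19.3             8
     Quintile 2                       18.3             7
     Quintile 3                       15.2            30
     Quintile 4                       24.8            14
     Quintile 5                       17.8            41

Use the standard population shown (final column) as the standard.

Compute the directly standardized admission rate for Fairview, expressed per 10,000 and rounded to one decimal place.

Standard weights: 0.08, 0.07, 0.30, 0.14, 0.41.
Standardized rate: 0.0800×19.3 + 0.0700×18.3 + 0.3000×15.2 + 0.1400×24.8 + 0.4100×17.8 = 18.1550 per 10,000.

18.2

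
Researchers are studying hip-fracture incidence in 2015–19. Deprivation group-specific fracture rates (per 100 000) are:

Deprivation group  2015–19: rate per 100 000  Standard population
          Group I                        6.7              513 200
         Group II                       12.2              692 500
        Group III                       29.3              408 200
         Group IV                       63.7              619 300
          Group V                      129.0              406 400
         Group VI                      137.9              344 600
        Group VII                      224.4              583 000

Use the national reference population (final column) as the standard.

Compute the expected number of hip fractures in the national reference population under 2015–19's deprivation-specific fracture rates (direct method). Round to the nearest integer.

Expected hip fractures = Σ (standard pop × deprivation-specific rate ÷ 100 000)
= 513 200×6.7/100 000 + 692 500×12.2/100 000 + 408 200×29.3/100 000 + 619 300×63.7/100 000 + 406 400×129.0/100 000 + 344 600×137.9/100 000 + 583 000×224.4/100 000
= 34.38 + 84.48 + 119.60 + 394.49 + 524.26 + 475.20 + 1308.25 = 2940.68.

2941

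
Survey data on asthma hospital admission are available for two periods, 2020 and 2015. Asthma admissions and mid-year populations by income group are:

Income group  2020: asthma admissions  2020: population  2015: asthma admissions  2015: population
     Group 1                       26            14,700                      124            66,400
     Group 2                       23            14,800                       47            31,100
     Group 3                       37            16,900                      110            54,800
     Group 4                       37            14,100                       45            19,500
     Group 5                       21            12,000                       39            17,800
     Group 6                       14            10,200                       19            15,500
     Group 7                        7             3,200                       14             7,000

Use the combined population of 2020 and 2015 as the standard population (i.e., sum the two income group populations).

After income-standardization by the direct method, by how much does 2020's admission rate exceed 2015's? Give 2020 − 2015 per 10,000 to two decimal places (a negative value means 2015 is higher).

0.34

Income-specific rates per 10,000 for 2020: 17.69, 15.54, 21.89, 26.24, 17.50, 13.73, 21.88.
For 2015: 18.67, 15.11, 20.07, 23.08, 21.91, 12.26, 20.00.
Combined standard total = 298,000; weights = 0.2721, 0.1540, 0.2406, 0.1128, 0.1000, 0.0862, 0.0342.
2020: 0.2721×17.69 + 0.1540×15.54 + 0.2406×21.89 + 0.1128×26.24 + 0.1000×17.50 + 0.0862×13.73 + 0.0342×21.88 = 19.1160 per 10,000.
2015: 0.2721×18.67 + 0.1540×15.11 + 0.2406×20.07 + 0.1128×23.08 + 0.1000×21.91 + 0.0862×12.26 + 0.0342×20.00 = 18.7743 per 10,000.
Difference = 19.1160 − 18.7743 = 0.3417.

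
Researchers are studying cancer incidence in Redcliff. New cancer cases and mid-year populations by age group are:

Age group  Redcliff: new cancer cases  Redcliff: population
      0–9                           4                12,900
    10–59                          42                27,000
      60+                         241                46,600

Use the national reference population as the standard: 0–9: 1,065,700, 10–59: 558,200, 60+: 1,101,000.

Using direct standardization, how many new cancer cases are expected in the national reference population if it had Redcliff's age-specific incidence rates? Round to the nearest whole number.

Age-specific rates per 100,000 for Redcliff: 31.01, 155.56, 517.17.
Expected new cancer cases = Σ (standard pop × age-specific rate ÷ 100,000)
= 1,065,700×31.01/100,000 + 558,200×155.56/100,000 + 1,101,000×517.17/100,000
= 330.45 + 868.31 + 5694.01 = 6892.77.

6893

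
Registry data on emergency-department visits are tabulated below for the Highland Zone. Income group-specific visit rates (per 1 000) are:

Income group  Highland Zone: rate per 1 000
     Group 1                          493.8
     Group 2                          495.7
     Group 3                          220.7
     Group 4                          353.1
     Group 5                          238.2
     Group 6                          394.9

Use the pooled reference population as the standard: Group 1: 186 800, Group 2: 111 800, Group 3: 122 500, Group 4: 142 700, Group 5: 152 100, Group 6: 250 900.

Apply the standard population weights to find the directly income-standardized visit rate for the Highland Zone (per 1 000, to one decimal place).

Standard total = 966 800; weights = 0.1932, 0.1156, 0.1267, 0.1476, 0.1573, 0.2595.
Standardized rate: 0.1932×493.8 + 0.1156×495.7 + 0.1267×220.7 + 0.1476×353.1 + 0.1573×238.2 + 0.2595×394.9 = 372.7708 per 1 000.

372.8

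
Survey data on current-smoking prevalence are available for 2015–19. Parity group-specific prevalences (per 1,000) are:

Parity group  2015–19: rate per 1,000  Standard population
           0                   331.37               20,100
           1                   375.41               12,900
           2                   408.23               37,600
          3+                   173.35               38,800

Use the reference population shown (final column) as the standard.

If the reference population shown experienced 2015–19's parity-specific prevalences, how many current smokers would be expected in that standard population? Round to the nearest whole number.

33579

Expected current smokers = Σ (standard pop × parity-specific rate ÷ 1,000)
= 20,100×331.37/1,000 + 12,900×375.41/1,000 + 37,600×408.23/1,000 + 38,800×173.35/1,000
= 6660.54 + 4842.79 + 15349.45 + 6725.98 = 33578.75.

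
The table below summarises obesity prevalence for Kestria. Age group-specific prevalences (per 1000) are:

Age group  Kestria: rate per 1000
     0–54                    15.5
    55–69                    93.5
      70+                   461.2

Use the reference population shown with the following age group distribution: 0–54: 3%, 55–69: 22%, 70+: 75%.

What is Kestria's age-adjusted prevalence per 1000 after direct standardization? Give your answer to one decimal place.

366.9

Standard weights: 0.03, 0.22, 0.75.
Standardized rate: 0.0300×15.5 + 0.2200×93.5 + 0.7500×461.2 = 366.9350 per 1000.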